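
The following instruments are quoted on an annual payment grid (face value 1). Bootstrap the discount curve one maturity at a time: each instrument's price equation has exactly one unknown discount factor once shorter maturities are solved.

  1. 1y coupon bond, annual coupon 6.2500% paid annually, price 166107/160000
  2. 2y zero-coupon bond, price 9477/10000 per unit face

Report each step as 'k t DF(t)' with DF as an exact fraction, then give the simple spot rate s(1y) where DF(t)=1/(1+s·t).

step 1 [1y] bond c/1=1/16: DF=(166107/160000 − 1/16·(0))/(1+1/16) = 9771/10000 ≈ 0.977100
step 2 [2y] zero: DF = P = 9477/10000 ≈ 0.947700

1 1 9771/10000
2 2 9477/10000
s(1y) = (1/(9771/10000) − 1)/(1) = 229/9771 ≈ 2.3437%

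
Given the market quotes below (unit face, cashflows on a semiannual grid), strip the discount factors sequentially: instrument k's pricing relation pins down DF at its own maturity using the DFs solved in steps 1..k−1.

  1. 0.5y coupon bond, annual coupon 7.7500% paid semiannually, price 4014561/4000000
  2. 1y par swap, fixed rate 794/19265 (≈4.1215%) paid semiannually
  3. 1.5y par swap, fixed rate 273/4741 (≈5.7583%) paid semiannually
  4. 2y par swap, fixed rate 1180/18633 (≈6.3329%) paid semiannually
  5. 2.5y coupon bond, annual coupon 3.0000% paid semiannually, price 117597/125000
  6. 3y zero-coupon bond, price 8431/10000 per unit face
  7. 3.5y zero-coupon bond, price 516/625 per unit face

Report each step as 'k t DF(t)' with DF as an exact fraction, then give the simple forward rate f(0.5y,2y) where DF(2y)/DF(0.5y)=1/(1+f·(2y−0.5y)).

step 1 [0.5y] bond c/2=31/800: DF=(4014561/4000000 − 31/800·(0))/(1+31/800) = 4831/5000 ≈ 0.966200
step 2 [1y] swap r/2=397/19265: DF=(1 − 397/19265·(0.966200))/(1+397/19265) = 9603/10000 ≈ 0.960300
step 3 [1.5y] swap r/2=273/9482: DF=(1 − 273/9482·(0.966200+0.960300))/(1+273/9482) = 9181/10000 ≈ 0.918100
step 4 [2y] swap r/2=590/18633: DF=(1 − 590/18633·(0.966200+0.960300+0.918100))/(1+590/18633) = 441/500 ≈ 0.882000
step 5 [2.5y] bond c/2=3/200: DF=(117597/125000 − 3/200·(0.966200+0.960300+0.918100+0.882000))/(1+3/200) = 4359/5000 ≈ 0.871800
step 6 [3y] zero: DF = P = 8431/10000 ≈ 0.843100
step 7 [3.5y] zero: DF = P = 516/625 ≈ 0.825600

1 1/2 4831/5000
2 1 9603/10000
3 3/2 9181/10000
4 2 441/500
5 5/2 4359/5000
6 3 8431/10000
7 7/2 516/625
f(0.5y,2y) = ((4831/5000)/(441/500) − 1)/(3/2) = 421/6615 ≈ 6.3643%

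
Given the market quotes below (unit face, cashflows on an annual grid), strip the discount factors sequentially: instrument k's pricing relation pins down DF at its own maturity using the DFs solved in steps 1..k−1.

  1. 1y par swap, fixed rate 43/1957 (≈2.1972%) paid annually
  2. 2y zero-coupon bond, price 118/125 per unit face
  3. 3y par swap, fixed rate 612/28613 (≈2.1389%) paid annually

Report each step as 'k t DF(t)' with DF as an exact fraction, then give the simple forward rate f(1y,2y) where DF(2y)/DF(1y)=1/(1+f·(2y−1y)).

step 1 [1y] swap r/1=43/1957: DF=(1 − 43/1957·(0))/(1+43/1957) = 1957/2000 ≈ 0.978500
step 2 [2y] zero: DF = P = 118/125 ≈ 0.944000
step 3 [3y] swap r/1=612/28613: DF=(1 − 612/28613·(0.978500+0.944000))/(1+612/28613) = 2347/2500 ≈ 0.938800

1 1 1957/2000
2 2 118/125
3 3 2347/2500
f(1y,2y) = ((1957/2000)/(118/125) − 1)/(1) = 69/1888 ≈ 3.6547%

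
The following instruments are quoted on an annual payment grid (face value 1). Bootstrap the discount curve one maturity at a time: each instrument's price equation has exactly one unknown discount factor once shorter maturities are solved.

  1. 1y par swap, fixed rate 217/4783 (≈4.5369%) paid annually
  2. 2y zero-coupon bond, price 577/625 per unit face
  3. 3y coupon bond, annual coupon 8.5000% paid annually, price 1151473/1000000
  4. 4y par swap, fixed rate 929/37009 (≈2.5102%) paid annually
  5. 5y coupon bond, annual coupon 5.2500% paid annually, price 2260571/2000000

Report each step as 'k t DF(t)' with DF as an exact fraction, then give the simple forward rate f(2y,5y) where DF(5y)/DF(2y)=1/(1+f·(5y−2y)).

1 1 4783/5000
2 2 577/625
3 3 457/500
4 4 9071/10000
5 5 8893/10000
f(2y,5y) = ((577/625)/(8893/10000) − 1)/(3) = 113/8893 ≈ 1.2707%

step 1 [1y] swap r/1=217/4783: DF=(1 − 217/4783·(0))/(1+217/4783) = 4783/5000 ≈ 0.956600
step 2 [2y] zero: DF = P = 577/625 ≈ 0.923200
step 3 [3y] bond c/1=17/200: DF=(1151473/1000000 − 17/200·(0.956600+0.923200))/(1+17/200) = 457/500 ≈ 0.914000
step 4 [4y] swap r/1=929/37009: DF=(1 − 929/37009·(0.956600+0.923200+0.914000))/(1+929/37009) = 9071/10000 ≈ 0.907100
step 5 [5y] bond c/1=21/400: DF=(2260571/2000000 − 21/400·(0.956600+0.923200+0.914000+0.907100))/(1+21/400) = 8893/10000 ≈ 0.889300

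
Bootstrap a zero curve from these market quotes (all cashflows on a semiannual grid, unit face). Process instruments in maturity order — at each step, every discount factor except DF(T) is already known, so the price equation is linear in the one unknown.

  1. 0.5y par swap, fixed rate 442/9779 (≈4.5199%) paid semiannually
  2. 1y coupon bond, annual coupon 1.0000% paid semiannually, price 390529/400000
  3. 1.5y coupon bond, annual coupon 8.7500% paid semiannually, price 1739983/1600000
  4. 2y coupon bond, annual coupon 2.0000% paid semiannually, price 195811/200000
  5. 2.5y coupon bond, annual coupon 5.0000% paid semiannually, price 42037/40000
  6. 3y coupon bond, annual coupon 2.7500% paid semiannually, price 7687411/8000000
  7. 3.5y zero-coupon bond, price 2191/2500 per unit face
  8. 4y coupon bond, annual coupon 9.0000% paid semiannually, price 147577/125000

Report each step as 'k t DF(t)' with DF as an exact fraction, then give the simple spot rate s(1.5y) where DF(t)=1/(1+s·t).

1 1/2 9779/10000
2 1 4833/5000
3 3/2 2401/2500
4 2 4703/5000
5 5/2 1863/2000
6 3 8831/10000
7 7/2 2191/2500
8 4 8483/10000
s(1.5y) = (1/(2401/2500) − 1)/(3/2) = 66/2401 ≈ 2.7489%

step 1 [0.5y] swap r/2=221/9779: DF=(1 − 221/9779·(0))/(1+221/9779) = 9779/10000 ≈ 0.977900
step 2 [1y] bond c/2=1/200: DF=(390529/400000 − 1/200·(0.977900))/(1+1/200) = 4833/5000 ≈ 0.966600
step 3 [1.5y] bond c/2=7/160: DF=(1739983/1600000 − 7/160·(0.977900+0.966600))/(1+7/160) = 2401/2500 ≈ 0.960400
step 4 [2y] bond c/2=1/100: DF=(195811/200000 − 1/100·(0.977900+0.966600+0.960400))/(1+1/100) = 4703/5000 ≈ 0.940600
step 5 [2.5y] bond c/2=1/40: DF=(42037/40000 − 1/40·(0.977900+0.966600+0.960400+0.940600))/(1+1/40) = 1863/2000 ≈ 0.931500
step 6 [3y] bond c/2=11/800: DF=(7687411/8000000 − 11/800·(0.977900+0.966600+0.960400+0.940600+0.931500))/(1+11/800) = 8831/10000 ≈ 0.883100
step 7 [3.5y] zero: DF = P = 2191/2500 ≈ 0.876400
step 8 [4y] bond c/2=9/200: DF=(147577/125000 − 9/200·(0.977900+0.966600+0.960400+0.940600+0.931500+0.883100+0.876400))/(1+9/200) = 8483/10000 ≈ 0.848300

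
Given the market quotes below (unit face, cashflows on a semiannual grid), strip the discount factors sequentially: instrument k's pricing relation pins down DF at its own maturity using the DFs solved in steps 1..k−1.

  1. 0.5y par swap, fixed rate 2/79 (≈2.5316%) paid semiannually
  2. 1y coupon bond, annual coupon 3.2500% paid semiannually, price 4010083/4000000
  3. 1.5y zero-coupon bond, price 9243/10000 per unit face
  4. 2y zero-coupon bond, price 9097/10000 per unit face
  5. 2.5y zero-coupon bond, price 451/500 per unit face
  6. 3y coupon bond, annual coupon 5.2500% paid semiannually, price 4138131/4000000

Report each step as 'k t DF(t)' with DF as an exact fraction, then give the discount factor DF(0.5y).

1 1/2 79/80
2 1 9707/10000
3 3/2 9243/10000
4 2 9097/10000
5 5/2 451/500
6 3 111/125
DF(0.5y) = 79/80 ≈ 0.987500

step 1 [0.5y] swap r/2=1/79: DF=(1 − 1/79·(0))/(1+1/79) = 79/80 ≈ 0.987500
step 2 [1y] bond c/2=13/800: DF=(4010083/4000000 − 13/800·(0.987500))/(1+13/800) = 9707/10000 ≈ 0.970700
step 3 [1.5y] zero: DF = P = 9243/10000 ≈ 0.924300
step 4 [2y] zero: DF = P = 9097/10000 ≈ 0.909700
step 5 [2.5y] zero: DF = P = 451/500 ≈ 0.902000
step 6 [3y] bond c/2=21/800: DF=(4138131/4000000 − 21/800·(0.987500+0.970700+0.924300+0.909700+0.902000))/(1+21/800) = 111/125 ≈ 0.888000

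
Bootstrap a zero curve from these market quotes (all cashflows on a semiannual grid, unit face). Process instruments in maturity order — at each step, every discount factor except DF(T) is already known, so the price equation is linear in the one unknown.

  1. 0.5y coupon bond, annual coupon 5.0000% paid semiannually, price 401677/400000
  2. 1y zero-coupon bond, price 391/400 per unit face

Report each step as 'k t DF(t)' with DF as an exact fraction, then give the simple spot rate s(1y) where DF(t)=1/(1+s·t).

1 1/2 9797/10000
2 1 391/400
s(1y) = (1/(391/400) − 1)/(1) = 9/391 ≈ 2.3018%

step 1 [0.5y] bond c/2=1/40: DF=(401677/400000 − 1/40·(0))/(1+1/40) = 9797/10000 ≈ 0.979700
step 2 [1y] zero: DF = P = 391/400 ≈ 0.977500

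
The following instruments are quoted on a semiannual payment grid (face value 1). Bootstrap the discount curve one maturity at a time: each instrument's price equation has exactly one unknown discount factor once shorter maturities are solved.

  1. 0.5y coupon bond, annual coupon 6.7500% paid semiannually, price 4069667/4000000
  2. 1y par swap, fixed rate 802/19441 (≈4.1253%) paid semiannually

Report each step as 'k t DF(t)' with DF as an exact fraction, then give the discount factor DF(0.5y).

1 1/2 4921/5000
2 1 9599/10000
DF(0.5y) = 4921/5000 ≈ 0.984200

step 1 [0.5y] bond c/2=27/800: DF=(4069667/4000000 − 27/800·(0))/(1+27/800) = 4921/5000 ≈ 0.984200
step 2 [1y] swap r/2=401/19441: DF=(1 − 401/19441·(0.984200))/(1+401/19441) = 9599/10000 ≈ 0.959900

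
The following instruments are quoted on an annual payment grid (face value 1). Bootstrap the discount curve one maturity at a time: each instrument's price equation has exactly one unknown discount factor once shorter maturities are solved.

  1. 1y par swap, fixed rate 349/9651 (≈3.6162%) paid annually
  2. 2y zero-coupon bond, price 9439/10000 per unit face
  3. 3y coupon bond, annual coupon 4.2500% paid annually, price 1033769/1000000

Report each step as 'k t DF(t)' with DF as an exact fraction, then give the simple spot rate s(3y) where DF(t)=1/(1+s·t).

1 1 9651/10000
2 2 9439/10000
3 3 4569/5000
s(3y) = (1/(4569/5000) − 1)/(3) = 431/13707 ≈ 3.1444%

step 1 [1y] swap r/1=349/9651: DF=(1 − 349/9651·(0))/(1+349/9651) = 9651/10000 ≈ 0.965100
step 2 [2y] zero: DF = P = 9439/10000 ≈ 0.943900
step 3 [3y] bond c/1=17/400: DF=(1033769/1000000 − 17/400·(0.965100+0.943900))/(1+17/400) = 4569/5000 ≈ 0.913800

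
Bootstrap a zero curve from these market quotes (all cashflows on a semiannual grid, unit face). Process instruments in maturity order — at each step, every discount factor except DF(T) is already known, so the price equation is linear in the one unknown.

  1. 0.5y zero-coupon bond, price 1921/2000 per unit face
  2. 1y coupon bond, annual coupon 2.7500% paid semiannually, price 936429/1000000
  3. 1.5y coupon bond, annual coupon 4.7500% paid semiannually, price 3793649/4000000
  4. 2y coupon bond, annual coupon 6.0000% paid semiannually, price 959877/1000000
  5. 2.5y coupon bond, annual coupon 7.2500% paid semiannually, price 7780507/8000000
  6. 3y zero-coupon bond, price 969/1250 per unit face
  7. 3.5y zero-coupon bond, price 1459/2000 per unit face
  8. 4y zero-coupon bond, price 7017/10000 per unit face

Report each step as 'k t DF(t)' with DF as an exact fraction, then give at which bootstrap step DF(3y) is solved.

1 1/2 1921/2000
2 1 9107/10000
3 3/2 883/1000
4 2 8517/10000
5 5/2 2031/2500
6 3 969/1250
7 7/2 1459/2000
8 4 7017/10000
DF(3y) is solved at step 6

step 1 [0.5y] zero: DF = P = 1921/2000 ≈ 0.960500
step 2 [1y] bond c/2=11/800: DF=(936429/1000000 − 11/800·(0.960500))/(1+11/800) = 9107/10000 ≈ 0.910700
step 3 [1.5y] bond c/2=19/800: DF=(3793649/4000000 − 19/800·(0.960500+0.910700))/(1+19/800) = 883/1000 ≈ 0.883000
step 4 [2y] bond c/2=3/100: DF=(959877/1000000 − 3/100·(0.960500+0.910700+0.883000))/(1+3/100) = 8517/10000 ≈ 0.851700
step 5 [2.5y] bond c/2=29/800: DF=(7780507/8000000 − 29/800·(0.960500+0.910700+0.883000+0.851700))/(1+29/800) = 2031/2500 ≈ 0.812400
step 6 [3y] zero: DF = P = 969/1250 ≈ 0.775200
step 7 [3.5y] zero: DF = P = 1459/2000 ≈ 0.729500
step 8 [4y] zero: DF = P = 7017/10000 ≈ 0.701700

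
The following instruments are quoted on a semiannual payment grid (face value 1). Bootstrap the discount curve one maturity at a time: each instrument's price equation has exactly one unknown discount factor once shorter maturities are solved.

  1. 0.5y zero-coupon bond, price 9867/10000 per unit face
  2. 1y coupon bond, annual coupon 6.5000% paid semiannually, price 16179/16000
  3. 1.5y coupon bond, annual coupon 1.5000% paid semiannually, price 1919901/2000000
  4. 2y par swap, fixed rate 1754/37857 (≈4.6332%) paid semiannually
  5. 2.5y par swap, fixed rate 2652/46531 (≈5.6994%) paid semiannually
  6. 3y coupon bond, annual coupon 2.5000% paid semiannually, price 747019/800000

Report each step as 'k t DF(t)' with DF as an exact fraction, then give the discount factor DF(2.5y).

step 1 [0.5y] zero: DF = P = 9867/10000 ≈ 0.986700
step 2 [1y] bond c/2=13/400: DF=(16179/16000 − 13/400·(0.986700))/(1+13/400) = 9483/10000 ≈ 0.948300
step 3 [1.5y] bond c/2=3/400: DF=(1919901/2000000 − 3/400·(0.986700+0.948300))/(1+3/400) = 1173/1250 ≈ 0.938400
step 4 [2y] swap r/2=877/37857: DF=(1 − 877/37857·(0.986700+0.948300+0.938400))/(1+877/37857) = 9123/10000 ≈ 0.912300
step 5 [2.5y] swap r/2=1326/46531: DF=(1 − 1326/46531·(0.986700+0.948300+0.938400+0.912300))/(1+1326/46531) = 4337/5000 ≈ 0.867400
step 6 [3y] bond c/2=1/80: DF=(747019/800000 − 1/80·(0.986700+0.948300+0.938400+0.912300+0.867400))/(1+1/80) = 1081/1250 ≈ 0.864800

1 1/2 9867/10000
2 1 9483/10000
3 3/2 1173/1250
4 2 9123/10000
5 5/2 4337/5000
6 3 1081/1250
DF(2.5y) = 4337/5000 ≈ 0.867400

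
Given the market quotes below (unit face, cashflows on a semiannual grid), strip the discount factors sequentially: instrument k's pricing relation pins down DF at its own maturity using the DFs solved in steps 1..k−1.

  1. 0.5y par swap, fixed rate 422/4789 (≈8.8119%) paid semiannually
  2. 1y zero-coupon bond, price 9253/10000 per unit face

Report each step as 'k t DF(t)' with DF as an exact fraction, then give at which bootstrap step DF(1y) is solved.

1 1/2 4789/5000
2 1 9253/10000
DF(1y) is solved at step 2

step 1 [0.5y] swap r/2=211/4789: DF=(1 − 211/4789·(0))/(1+211/4789) = 4789/5000 ≈ 0.957800
step 2 [1y] zero: DF = P = 9253/10000 ≈ 0.925300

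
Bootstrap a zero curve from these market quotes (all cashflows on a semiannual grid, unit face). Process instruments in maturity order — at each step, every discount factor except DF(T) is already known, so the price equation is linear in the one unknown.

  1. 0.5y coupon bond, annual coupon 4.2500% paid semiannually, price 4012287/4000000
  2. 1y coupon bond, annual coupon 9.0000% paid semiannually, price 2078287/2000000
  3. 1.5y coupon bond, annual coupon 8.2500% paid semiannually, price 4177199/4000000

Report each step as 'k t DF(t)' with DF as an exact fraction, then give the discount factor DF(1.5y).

step 1 [0.5y] bond c/2=17/800: DF=(4012287/4000000 − 17/800·(0))/(1+17/800) = 4911/5000 ≈ 0.982200
step 2 [1y] bond c/2=9/200: DF=(2078287/2000000 − 9/200·(0.982200))/(1+9/200) = 9521/10000 ≈ 0.952100
step 3 [1.5y] bond c/2=33/800: DF=(4177199/4000000 − 33/800·(0.982200+0.952100))/(1+33/800) = 9263/10000 ≈ 0.926300

1 1/2 4911/5000
2 1 9521/10000
3 3/2 9263/10000
DF(1.5y) = 9263/10000 ≈ 0.926300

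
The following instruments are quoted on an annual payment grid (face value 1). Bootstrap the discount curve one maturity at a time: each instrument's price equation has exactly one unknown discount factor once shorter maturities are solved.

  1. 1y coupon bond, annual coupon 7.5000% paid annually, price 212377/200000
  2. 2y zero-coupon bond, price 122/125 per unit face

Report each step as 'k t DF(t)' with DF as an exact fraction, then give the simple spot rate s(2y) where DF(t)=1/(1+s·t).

1 1 4939/5000
2 2 122/125
s(2y) = (1/(122/125) − 1)/(2) = 3/244 ≈ 1.2295%

step 1 [1y] bond c/1=3/40: DF=(212377/200000 − 3/40·(0))/(1+3/40) = 4939/5000 ≈ 0.987800
step 2 [2y] zero: DF = P = 122/125 ≈ 0.976000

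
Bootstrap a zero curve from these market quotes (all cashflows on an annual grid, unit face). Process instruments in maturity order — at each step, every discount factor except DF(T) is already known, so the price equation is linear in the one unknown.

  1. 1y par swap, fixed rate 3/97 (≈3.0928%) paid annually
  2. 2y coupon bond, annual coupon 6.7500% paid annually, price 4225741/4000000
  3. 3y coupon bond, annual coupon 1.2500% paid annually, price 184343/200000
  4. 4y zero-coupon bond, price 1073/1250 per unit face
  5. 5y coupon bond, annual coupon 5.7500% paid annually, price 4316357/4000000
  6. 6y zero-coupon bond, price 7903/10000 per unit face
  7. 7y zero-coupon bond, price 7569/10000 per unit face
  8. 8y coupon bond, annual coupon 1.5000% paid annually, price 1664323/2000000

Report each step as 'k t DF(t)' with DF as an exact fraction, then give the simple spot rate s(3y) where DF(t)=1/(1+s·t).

1 1 97/100
2 2 9283/10000
3 3 8869/10000
4 4 1073/1250
5 5 8223/10000
6 6 7903/10000
7 7 7569/10000
8 8 731/1000
s(3y) = (1/(8869/10000) − 1)/(3) = 377/8869 ≈ 4.2508%

step 1 [1y] swap r/1=3/97: DF=(1 − 3/97·(0))/(1+3/97) = 97/100 ≈ 0.970000
step 2 [2y] bond c/1=27/400: DF=(4225741/4000000 − 27/400·(0.970000))/(1+27/400) = 9283/10000 ≈ 0.928300
step 3 [3y] bond c/1=1/80: DF=(184343/200000 − 1/80·(0.970000+0.928300))/(1+1/80) = 8869/10000 ≈ 0.886900
step 4 [4y] zero: DF = P = 1073/1250 ≈ 0.858400
step 5 [5y] bond c/1=23/400: DF=(4316357/4000000 − 23/400·(0.970000+0.928300+0.886900+0.858400))/(1+23/400) = 8223/10000 ≈ 0.822300
step 6 [6y] zero: DF = P = 7903/10000 ≈ 0.790300
step 7 [7y] zero: DF = P = 7569/10000 ≈ 0.756900
step 8 [8y] bond c/1=3/200: DF=(1664323/2000000 − 3/200·(0.970000+0.928300+0.886900+0.858400+0.822300+0.790300+0.756900))/(1+3/200) = 731/1000 ≈ 0.731000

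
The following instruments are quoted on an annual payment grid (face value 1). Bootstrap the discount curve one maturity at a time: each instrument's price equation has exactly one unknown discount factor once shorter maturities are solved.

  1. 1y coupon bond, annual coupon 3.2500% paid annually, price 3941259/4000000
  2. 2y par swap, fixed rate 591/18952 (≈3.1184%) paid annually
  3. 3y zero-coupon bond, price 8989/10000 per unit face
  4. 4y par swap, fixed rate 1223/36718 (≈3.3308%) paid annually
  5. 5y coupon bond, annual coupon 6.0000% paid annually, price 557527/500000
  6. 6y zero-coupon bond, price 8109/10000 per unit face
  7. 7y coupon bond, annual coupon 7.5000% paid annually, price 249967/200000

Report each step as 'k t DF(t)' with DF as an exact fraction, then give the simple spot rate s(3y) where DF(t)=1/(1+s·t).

1 1 9543/10000
2 2 9409/10000
3 3 8989/10000
4 4 8777/10000
5 5 8441/10000
6 6 8109/10000
7 7 791/1000
s(3y) = (1/(8989/10000) − 1)/(3) = 337/8989 ≈ 3.7490%

step 1 [1y] bond c/1=13/400: DF=(3941259/4000000 − 13/400·(0))/(1+13/400) = 9543/10000 ≈ 0.954300
step 2 [2y] swap r/1=591/18952: DF=(1 − 591/18952·(0.954300))/(1+591/18952) = 9409/10000 ≈ 0.940900
step 3 [3y] zero: DF = P = 8989/10000 ≈ 0.898900
step 4 [4y] swap r/1=1223/36718: DF=(1 − 1223/36718·(0.954300+0.940900+0.898900))/(1+1223/36718) = 8777/10000 ≈ 0.877700
step 5 [5y] bond c/1=3/50: DF=(557527/500000 − 3/50·(0.954300+0.940900+0.898900+0.877700))/(1+3/50) = 8441/10000 ≈ 0.844100
step 6 [6y] zero: DF = P = 8109/10000 ≈ 0.810900
step 7 [7y] bond c/1=3/40: DF=(249967/200000 − 3/40·(0.954300+0.940900+0.898900+0.877700+0.844100+0.810900))/(1+3/40) = 791/1000 ≈ 0.791000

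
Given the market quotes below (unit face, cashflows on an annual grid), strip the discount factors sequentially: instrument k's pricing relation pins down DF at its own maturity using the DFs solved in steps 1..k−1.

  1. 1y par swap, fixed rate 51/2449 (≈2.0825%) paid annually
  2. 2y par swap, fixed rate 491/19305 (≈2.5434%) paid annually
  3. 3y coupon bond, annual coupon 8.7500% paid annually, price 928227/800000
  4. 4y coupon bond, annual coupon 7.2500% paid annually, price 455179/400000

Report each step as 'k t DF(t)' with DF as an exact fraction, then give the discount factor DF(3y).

1 1 2449/2500
2 2 9509/10000
3 3 2279/2500
4 4 8689/10000
DF(3y) = 2279/2500 ≈ 0.911600

step 1 [1y] swap r/1=51/2449: DF=(1 − 51/2449·(0))/(1+51/2449) = 2449/2500 ≈ 0.979600
step 2 [2y] swap r/1=491/19305: DF=(1 − 491/19305·(0.979600))/(1+491/19305) = 9509/10000 ≈ 0.950900
step 3 [3y] bond c/1=7/80: DF=(928227/800000 − 7/80·(0.979600+0.950900))/(1+7/80) = 2279/2500 ≈ 0.911600
step 4 [4y] bond c/1=29/400: DF=(455179/400000 − 29/400·(0.979600+0.950900+0.911600))/(1+29/400) = 8689/10000 ≈ 0.868900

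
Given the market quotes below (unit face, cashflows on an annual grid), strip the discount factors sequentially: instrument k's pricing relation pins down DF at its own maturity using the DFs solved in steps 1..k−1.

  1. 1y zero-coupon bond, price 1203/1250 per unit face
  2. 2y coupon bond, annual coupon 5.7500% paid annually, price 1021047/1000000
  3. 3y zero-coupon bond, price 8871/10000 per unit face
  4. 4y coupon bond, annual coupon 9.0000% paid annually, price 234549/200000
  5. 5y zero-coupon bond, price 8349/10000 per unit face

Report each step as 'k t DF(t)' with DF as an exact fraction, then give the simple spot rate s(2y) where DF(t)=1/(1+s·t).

1 1 1203/1250
2 2 2283/2500
3 3 8871/10000
4 4 4239/5000
5 5 8349/10000
s(2y) = (1/(2283/2500) − 1)/(2) = 217/4566 ≈ 4.7525%

step 1 [1y] zero: DF = P = 1203/1250 ≈ 0.962400
step 2 [2y] bond c/1=23/400: DF=(1021047/1000000 − 23/400·(0.962400))/(1+23/400) = 2283/2500 ≈ 0.913200
step 3 [3y] zero: DF = P = 8871/10000 ≈ 0.887100
step 4 [4y] bond c/1=9/100: DF=(234549/200000 − 9/100·(0.962400+0.913200+0.887100))/(1+9/100) = 4239/5000 ≈ 0.847800
step 5 [5y] zero: DF = P = 8349/10000 ≈ 0.834900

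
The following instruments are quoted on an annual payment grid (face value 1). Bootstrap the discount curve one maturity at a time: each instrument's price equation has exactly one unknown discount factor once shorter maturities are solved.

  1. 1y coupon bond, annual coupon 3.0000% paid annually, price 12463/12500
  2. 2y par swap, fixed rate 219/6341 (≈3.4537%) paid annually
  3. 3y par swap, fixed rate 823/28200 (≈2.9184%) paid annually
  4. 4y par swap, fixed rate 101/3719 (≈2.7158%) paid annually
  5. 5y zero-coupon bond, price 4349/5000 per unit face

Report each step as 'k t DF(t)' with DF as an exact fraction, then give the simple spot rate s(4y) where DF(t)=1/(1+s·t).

step 1 [1y] bond c/1=3/100: DF=(12463/12500 − 3/100·(0))/(1+3/100) = 121/125 ≈ 0.968000
step 2 [2y] swap r/1=219/6341: DF=(1 − 219/6341·(0.968000))/(1+219/6341) = 9343/10000 ≈ 0.934300
step 3 [3y] swap r/1=823/28200: DF=(1 − 823/28200·(0.968000+0.934300))/(1+823/28200) = 9177/10000 ≈ 0.917700
step 4 [4y] swap r/1=101/3719: DF=(1 − 101/3719·(0.968000+0.934300+0.917700))/(1+101/3719) = 899/1000 ≈ 0.899000
step 5 [5y] zero: DF = P = 4349/5000 ≈ 0.869800

1 1 121/125
2 2 9343/10000
3 3 9177/10000
4 4 899/1000
5 5 4349/5000
s(4y) = (1/(899/1000) − 1)/(4) = 101/3596 ≈ 2.8087%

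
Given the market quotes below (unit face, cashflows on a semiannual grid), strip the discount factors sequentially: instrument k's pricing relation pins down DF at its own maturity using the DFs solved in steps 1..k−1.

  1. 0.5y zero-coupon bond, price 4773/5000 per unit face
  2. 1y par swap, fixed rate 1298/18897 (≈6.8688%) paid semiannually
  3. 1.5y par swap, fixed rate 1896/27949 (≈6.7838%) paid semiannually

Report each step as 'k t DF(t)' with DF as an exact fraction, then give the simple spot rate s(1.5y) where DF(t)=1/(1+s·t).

1 1/2 4773/5000
2 1 9351/10000
3 3/2 2263/2500
s(1.5y) = (1/(2263/2500) − 1)/(3/2) = 158/2263 ≈ 6.9819%

step 1 [0.5y] zero: DF = P = 4773/5000 ≈ 0.954600
step 2 [1y] swap r/2=649/18897: DF=(1 − 649/18897·(0.954600))/(1+649/18897) = 9351/10000 ≈ 0.935100
step 3 [1.5y] swap r/2=948/27949: DF=(1 − 948/27949·(0.954600+0.935100))/(1+948/27949) = 2263/2500 ≈ 0.905200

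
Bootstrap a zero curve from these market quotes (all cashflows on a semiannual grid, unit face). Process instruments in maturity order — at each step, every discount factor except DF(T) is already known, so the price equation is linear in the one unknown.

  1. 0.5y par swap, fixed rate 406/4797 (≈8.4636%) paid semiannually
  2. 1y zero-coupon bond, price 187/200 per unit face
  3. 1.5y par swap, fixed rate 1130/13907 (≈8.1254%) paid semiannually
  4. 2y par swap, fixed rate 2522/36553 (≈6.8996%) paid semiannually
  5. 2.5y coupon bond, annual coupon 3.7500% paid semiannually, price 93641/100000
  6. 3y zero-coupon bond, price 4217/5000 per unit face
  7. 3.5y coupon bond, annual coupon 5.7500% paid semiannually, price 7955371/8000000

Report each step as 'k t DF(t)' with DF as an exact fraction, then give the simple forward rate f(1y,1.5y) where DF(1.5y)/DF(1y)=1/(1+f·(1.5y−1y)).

step 1 [0.5y] swap r/2=203/4797: DF=(1 − 203/4797·(0))/(1+203/4797) = 4797/5000 ≈ 0.959400
step 2 [1y] zero: DF = P = 187/200 ≈ 0.935000
step 3 [1.5y] swap r/2=565/13907: DF=(1 − 565/13907·(0.959400+0.935000))/(1+565/13907) = 887/1000 ≈ 0.887000
step 4 [2y] swap r/2=1261/36553: DF=(1 − 1261/36553·(0.959400+0.935000+0.887000))/(1+1261/36553) = 8739/10000 ≈ 0.873900
step 5 [2.5y] bond c/2=3/160: DF=(93641/100000 − 3/160·(0.959400+0.935000+0.887000+0.873900))/(1+3/160) = 8519/10000 ≈ 0.851900
step 6 [3y] zero: DF = P = 4217/5000 ≈ 0.843400
step 7 [3.5y] bond c/2=23/800: DF=(7955371/8000000 − 23/800·(0.959400+0.935000+0.887000+0.873900+0.851900+0.843400))/(1+23/800) = 8171/10000 ≈ 0.817100

1 1/2 4797/5000
2 1 187/200
3 3/2 887/1000
4 2 8739/10000
5 5/2 8519/10000
6 3 4217/5000
7 7/2 8171/10000
f(1y,1.5y) = ((187/200)/(887/1000) − 1)/(1/2) = 96/887 ≈ 10.8230%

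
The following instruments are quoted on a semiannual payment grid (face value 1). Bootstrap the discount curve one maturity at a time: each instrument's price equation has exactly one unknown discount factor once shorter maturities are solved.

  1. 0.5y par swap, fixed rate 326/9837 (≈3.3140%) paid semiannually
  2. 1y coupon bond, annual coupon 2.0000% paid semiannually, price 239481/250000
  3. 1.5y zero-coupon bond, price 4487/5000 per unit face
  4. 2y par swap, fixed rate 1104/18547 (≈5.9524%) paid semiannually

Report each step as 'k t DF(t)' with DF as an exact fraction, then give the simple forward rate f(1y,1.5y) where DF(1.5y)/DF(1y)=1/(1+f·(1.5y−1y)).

1 1/2 9837/10000
2 1 9387/10000
3 3/2 4487/5000
4 2 556/625
f(1y,1.5y) = ((9387/10000)/(4487/5000) − 1)/(1/2) = 59/641 ≈ 9.2044%

step 1 [0.5y] swap r/2=163/9837: DF=(1 − 163/9837·(0))/(1+163/9837) = 9837/10000 ≈ 0.983700
step 2 [1y] bond c/2=1/100: DF=(239481/250000 − 1/100·(0.983700))/(1+1/100) = 9387/10000 ≈ 0.938700
step 3 [1.5y] zero: DF = P = 4487/5000 ≈ 0.897400
step 4 [2y] swap r/2=552/18547: DF=(1 − 552/18547·(0.983700+0.938700+0.897400))/(1+552/18547) = 556/625 ≈ 0.889600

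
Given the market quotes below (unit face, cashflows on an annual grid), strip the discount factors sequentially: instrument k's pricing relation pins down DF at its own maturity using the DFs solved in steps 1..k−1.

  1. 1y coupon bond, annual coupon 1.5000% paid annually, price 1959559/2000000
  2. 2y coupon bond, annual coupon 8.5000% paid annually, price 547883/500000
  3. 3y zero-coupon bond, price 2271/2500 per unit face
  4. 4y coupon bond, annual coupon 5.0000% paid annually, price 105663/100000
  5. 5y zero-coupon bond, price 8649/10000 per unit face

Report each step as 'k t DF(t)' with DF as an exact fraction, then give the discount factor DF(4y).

1 1 9653/10000
2 2 9343/10000
3 3 2271/2500
4 4 4363/5000
5 5 8649/10000
DF(4y) = 4363/5000 ≈ 0.872600

step 1 [1y] bond c/1=3/200: DF=(1959559/2000000 − 3/200·(0))/(1+3/200) = 9653/10000 ≈ 0.965300
step 2 [2y] bond c/1=17/200: DF=(547883/500000 − 17/200·(0.965300))/(1+17/200) = 9343/10000 ≈ 0.934300
step 3 [3y] zero: DF = P = 2271/2500 ≈ 0.908400
step 4 [4y] bond c/1=1/20: DF=(105663/100000 − 1/20·(0.965300+0.934300+0.908400))/(1+1/20) = 4363/5000 ≈ 0.872600
step 5 [5y] zero: DF = P = 8649/10000 ≈ 0.864900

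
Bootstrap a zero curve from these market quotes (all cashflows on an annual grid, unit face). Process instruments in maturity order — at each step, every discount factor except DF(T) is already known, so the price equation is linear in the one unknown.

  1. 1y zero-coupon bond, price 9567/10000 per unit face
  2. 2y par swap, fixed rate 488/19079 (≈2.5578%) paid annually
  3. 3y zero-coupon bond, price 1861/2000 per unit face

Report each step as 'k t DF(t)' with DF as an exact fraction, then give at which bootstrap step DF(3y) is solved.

step 1 [1y] zero: DF = P = 9567/10000 ≈ 0.956700
step 2 [2y] swap r/1=488/19079: DF=(1 − 488/19079·(0.956700))/(1+488/19079) = 1189/1250 ≈ 0.951200
step 3 [3y] zero: DF = P = 1861/2000 ≈ 0.930500

1 1 9567/10000
2 2 1189/1250
3 3 1861/2000
DF(3y) is solved at step 3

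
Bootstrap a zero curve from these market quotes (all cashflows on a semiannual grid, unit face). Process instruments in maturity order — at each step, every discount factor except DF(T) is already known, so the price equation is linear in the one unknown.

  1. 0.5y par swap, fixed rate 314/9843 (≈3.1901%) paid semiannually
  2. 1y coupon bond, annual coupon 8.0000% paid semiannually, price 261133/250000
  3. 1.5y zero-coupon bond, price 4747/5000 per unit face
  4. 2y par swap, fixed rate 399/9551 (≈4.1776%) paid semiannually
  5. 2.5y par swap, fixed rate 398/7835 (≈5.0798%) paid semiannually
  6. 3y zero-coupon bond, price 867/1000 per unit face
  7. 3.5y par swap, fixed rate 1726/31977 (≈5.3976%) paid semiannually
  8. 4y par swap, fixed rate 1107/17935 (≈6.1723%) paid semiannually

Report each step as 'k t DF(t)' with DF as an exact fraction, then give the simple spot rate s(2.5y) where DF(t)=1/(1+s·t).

step 1 [0.5y] swap r/2=157/9843: DF=(1 − 157/9843·(0))/(1+157/9843) = 9843/10000 ≈ 0.984300
step 2 [1y] bond c/2=1/25: DF=(261133/250000 − 1/25·(0.984300))/(1+1/25) = 1933/2000 ≈ 0.966500
step 3 [1.5y] zero: DF = P = 4747/5000 ≈ 0.949400
step 4 [2y] swap r/2=399/19102: DF=(1 − 399/19102·(0.984300+0.966500+0.949400))/(1+399/19102) = 4601/5000 ≈ 0.920200
step 5 [2.5y] swap r/2=199/7835: DF=(1 − 199/7835·(0.984300+0.966500+0.949400+0.920200))/(1+199/7835) = 4403/5000 ≈ 0.880600
step 6 [3y] zero: DF = P = 867/1000 ≈ 0.867000
step 7 [3.5y] swap r/2=863/31977: DF=(1 − 863/31977·(0.984300+0.966500+0.949400+0.920200+0.880600+0.867000))/(1+863/31977) = 4137/5000 ≈ 0.827400
step 8 [4y] swap r/2=1107/35870: DF=(1 − 1107/35870·(0.984300+0.966500+0.949400+0.920200+0.880600+0.867000+0.827400))/(1+1107/35870) = 3893/5000 ≈ 0.778600

1 1/2 9843/10000
2 1 1933/2000
3 3/2 4747/5000
4 2 4601/5000
5 5/2 4403/5000
6 3 867/1000
7 7/2 4137/5000
8 4 3893/5000
s(2.5y) = (1/(4403/5000) − 1)/(5/2) = 1194/22015 ≈ 5.4236%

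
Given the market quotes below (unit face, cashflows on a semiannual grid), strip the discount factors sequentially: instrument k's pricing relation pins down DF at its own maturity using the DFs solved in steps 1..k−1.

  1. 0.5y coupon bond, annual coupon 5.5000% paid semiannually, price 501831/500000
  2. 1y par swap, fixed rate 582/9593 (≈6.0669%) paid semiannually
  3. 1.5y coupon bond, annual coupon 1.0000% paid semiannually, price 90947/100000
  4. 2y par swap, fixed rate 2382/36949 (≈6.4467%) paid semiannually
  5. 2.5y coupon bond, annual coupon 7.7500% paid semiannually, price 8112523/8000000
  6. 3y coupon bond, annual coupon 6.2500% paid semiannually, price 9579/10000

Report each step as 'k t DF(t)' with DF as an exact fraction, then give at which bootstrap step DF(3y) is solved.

step 1 [0.5y] bond c/2=11/400: DF=(501831/500000 − 11/400·(0))/(1+11/400) = 1221/1250 ≈ 0.976800
step 2 [1y] swap r/2=291/9593: DF=(1 − 291/9593·(0.976800))/(1+291/9593) = 4709/5000 ≈ 0.941800
step 3 [1.5y] bond c/2=1/200: DF=(90947/100000 − 1/200·(0.976800+0.941800))/(1+1/200) = 4477/5000 ≈ 0.895400
step 4 [2y] swap r/2=1191/36949: DF=(1 − 1191/36949·(0.976800+0.941800+0.895400))/(1+1191/36949) = 8809/10000 ≈ 0.880900
step 5 [2.5y] bond c/2=31/800: DF=(8112523/8000000 − 31/800·(0.976800+0.941800+0.895400+0.880900))/(1+31/800) = 524/625 ≈ 0.838400
step 6 [3y] bond c/2=1/32: DF=(9579/10000 − 1/32·(0.976800+0.941800+0.895400+0.880900+0.838400))/(1+1/32) = 1583/2000 ≈ 0.791500

1 1/2 1221/1250
2 1 4709/5000
3 3/2 4477/5000
4 2 8809/10000
5 5/2 524/625
6 3 1583/2000
DF(3y) is solved at step 6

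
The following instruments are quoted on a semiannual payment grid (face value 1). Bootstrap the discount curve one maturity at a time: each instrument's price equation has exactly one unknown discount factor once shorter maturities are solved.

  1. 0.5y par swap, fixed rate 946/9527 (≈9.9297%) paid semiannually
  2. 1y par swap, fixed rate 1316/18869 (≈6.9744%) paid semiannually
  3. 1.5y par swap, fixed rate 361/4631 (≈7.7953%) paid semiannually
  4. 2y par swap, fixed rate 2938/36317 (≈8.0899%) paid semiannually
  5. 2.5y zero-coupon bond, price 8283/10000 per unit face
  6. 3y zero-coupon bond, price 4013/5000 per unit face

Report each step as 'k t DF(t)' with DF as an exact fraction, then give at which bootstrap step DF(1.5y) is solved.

step 1 [0.5y] swap r/2=473/9527: DF=(1 − 473/9527·(0))/(1+473/9527) = 9527/10000 ≈ 0.952700
step 2 [1y] swap r/2=658/18869: DF=(1 − 658/18869·(0.952700))/(1+658/18869) = 4671/5000 ≈ 0.934200
step 3 [1.5y] swap r/2=361/9262: DF=(1 − 361/9262·(0.952700+0.934200))/(1+361/9262) = 8917/10000 ≈ 0.891700
step 4 [2y] swap r/2=1469/36317: DF=(1 − 1469/36317·(0.952700+0.934200+0.891700))/(1+1469/36317) = 8531/10000 ≈ 0.853100
step 5 [2.5y] zero: DF = P = 8283/10000 ≈ 0.828300
step 6 [3y] zero: DF = P = 4013/5000 ≈ 0.802600

1 1/2 9527/10000
2 1 4671/5000
3 3/2 8917/10000
4 2 8531/10000
5 5/2 8283/10000
6 3 4013/5000
DF(1.5y) is solved at step 3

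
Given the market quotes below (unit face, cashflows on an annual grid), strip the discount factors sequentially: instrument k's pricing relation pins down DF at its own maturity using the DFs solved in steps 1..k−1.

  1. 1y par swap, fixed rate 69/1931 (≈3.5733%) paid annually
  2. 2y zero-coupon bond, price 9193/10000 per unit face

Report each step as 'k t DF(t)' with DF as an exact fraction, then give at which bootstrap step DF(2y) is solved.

step 1 [1y] swap r/1=69/1931: DF=(1 − 69/1931·(0))/(1+69/1931) = 1931/2000 ≈ 0.965500
step 2 [2y] zero: DF = P = 9193/10000 ≈ 0.919300

1 1 1931/2000
2 2 9193/10000
DF(2y) is solved at step 2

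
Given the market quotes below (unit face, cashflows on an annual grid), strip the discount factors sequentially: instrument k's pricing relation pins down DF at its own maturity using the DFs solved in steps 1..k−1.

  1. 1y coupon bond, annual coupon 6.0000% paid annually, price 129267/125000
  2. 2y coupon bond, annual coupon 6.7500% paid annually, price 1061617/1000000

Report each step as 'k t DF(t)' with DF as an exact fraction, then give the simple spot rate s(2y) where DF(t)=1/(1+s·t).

step 1 [1y] bond c/1=3/50: DF=(129267/125000 − 3/50·(0))/(1+3/50) = 2439/2500 ≈ 0.975600
step 2 [2y] bond c/1=27/400: DF=(1061617/1000000 − 27/400·(0.975600))/(1+27/400) = 583/625 ≈ 0.932800

1 1 2439/2500
2 2 583/625
s(2y) = (1/(583/625) − 1)/(2) = 21/583 ≈ 3.6021%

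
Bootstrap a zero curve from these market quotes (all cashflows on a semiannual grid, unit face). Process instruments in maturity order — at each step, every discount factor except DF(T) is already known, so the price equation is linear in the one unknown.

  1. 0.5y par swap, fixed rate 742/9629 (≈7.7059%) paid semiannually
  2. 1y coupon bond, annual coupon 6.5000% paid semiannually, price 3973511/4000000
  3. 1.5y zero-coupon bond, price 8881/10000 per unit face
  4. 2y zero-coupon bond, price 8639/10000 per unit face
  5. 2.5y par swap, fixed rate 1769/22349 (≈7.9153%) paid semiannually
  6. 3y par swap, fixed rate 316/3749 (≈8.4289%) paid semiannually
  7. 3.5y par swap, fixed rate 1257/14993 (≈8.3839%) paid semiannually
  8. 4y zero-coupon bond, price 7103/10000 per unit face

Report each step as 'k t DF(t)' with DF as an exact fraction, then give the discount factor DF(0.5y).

1 1/2 9629/10000
2 1 4659/5000
3 3/2 8881/10000
4 2 8639/10000
5 5/2 8231/10000
6 3 1947/2500
7 7/2 3743/5000
8 4 7103/10000
DF(0.5y) = 9629/10000 ≈ 0.962900

step 1 [0.5y] swap r/2=371/9629: DF=(1 − 371/9629·(0))/(1+371/9629) = 9629/10000 ≈ 0.962900
step 2 [1y] bond c/2=13/400: DF=(3973511/4000000 − 13/400·(0.962900))/(1+13/400) = 4659/5000 ≈ 0.931800
step 3 [1.5y] zero: DF = P = 8881/10000 ≈ 0.888100
step 4 [2y] zero: DF = P = 8639/10000 ≈ 0.863900
step 5 [2.5y] swap r/2=1769/44698: DF=(1 − 1769/44698·(0.962900+0.931800+0.888100+0.863900))/(1+1769/44698) = 8231/10000 ≈ 0.823100
step 6 [3y] swap r/2=158/3749: DF=(1 − 158/3749·(0.962900+0.931800+0.888100+0.863900+0.823100))/(1+158/3749) = 1947/2500 ≈ 0.778800
step 7 [3.5y] swap r/2=1257/29986: DF=(1 − 1257/29986·(0.962900+0.931800+0.888100+0.863900+0.823100+0.778800))/(1+1257/29986) = 3743/5000 ≈ 0.748600
step 8 [4y] zero: DF = P = 7103/10000 ≈ 0.710300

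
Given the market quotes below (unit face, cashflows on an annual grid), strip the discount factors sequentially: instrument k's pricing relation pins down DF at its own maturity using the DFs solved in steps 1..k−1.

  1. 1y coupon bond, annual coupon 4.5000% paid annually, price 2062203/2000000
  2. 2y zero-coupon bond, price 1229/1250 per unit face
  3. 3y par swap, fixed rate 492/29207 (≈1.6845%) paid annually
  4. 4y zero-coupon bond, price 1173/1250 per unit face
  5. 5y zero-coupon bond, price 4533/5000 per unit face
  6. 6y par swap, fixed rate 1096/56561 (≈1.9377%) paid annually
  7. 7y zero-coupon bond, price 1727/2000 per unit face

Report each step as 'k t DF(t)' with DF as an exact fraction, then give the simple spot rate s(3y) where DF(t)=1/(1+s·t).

1 1 9867/10000
2 2 1229/1250
3 3 2377/2500
4 4 1173/1250
5 5 4533/5000
6 6 1113/1250
7 7 1727/2000
s(3y) = (1/(2377/2500) − 1)/(3) = 41/2377 ≈ 1.7249%

step 1 [1y] bond c/1=9/200: DF=(2062203/2000000 − 9/200·(0))/(1+9/200) = 9867/10000 ≈ 0.986700
step 2 [2y] zero: DF = P = 1229/1250 ≈ 0.983200
step 3 [3y] swap r/1=492/29207: DF=(1 − 492/29207·(0.986700+0.983200))/(1+492/29207) = 2377/2500 ≈ 0.950800
step 4 [4y] zero: DF = P = 1173/1250 ≈ 0.938400
step 5 [5y] zero: DF = P = 4533/5000 ≈ 0.906600
step 6 [6y] swap r/1=1096/56561: DF=(1 − 1096/56561·(0.986700+0.983200+0.950800+0.938400+0.906600))/(1+1096/56561) = 1113/1250 ≈ 0.890400
step 7 [7y] zero: DF = P = 1727/2000 ≈ 0.863500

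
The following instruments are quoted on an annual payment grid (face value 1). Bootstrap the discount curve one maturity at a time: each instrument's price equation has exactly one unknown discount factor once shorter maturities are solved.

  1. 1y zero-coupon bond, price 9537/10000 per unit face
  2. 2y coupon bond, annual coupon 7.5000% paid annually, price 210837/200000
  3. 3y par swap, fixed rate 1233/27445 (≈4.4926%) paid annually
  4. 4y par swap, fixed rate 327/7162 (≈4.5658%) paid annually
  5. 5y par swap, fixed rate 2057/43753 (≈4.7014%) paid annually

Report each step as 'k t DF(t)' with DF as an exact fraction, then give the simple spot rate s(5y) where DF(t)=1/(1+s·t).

1 1 9537/10000
2 2 9141/10000
3 3 8767/10000
4 4 1673/2000
5 5 7943/10000
s(5y) = (1/(7943/10000) − 1)/(5) = 2057/39715 ≈ 5.1794%

step 1 [1y] zero: DF = P = 9537/10000 ≈ 0.953700
step 2 [2y] bond c/1=3/40: DF=(210837/200000 − 3/40·(0.953700))/(1+3/40) = 9141/10000 ≈ 0.914100
step 3 [3y] swap r/1=1233/27445: DF=(1 − 1233/27445·(0.953700+0.914100))/(1+1233/27445) = 8767/10000 ≈ 0.876700
step 4 [4y] swap r/1=327/7162: DF=(1 − 327/7162·(0.953700+0.914100+0.876700))/(1+327/7162) = 1673/2000 ≈ 0.836500
step 5 [5y] swap r/1=2057/43753: DF=(1 − 2057/43753·(0.953700+0.914100+0.876700+0.836500))/(1+2057/43753) = 7943/10000 ≈ 0.794300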